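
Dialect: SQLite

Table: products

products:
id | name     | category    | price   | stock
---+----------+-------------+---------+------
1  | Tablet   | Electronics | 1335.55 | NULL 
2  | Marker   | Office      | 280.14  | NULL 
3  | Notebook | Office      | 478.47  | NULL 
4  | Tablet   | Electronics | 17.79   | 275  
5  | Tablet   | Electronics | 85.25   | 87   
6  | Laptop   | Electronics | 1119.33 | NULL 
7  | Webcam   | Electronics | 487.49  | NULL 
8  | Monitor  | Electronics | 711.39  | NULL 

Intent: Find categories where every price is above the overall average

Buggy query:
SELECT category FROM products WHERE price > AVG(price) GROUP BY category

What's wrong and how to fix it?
Bug: AVG() is an aggregate; it can't sit directly in WHERE

Fix: Compute the overall average in a scalar subquery and compare each group's MIN against it in HAVING

Corrected query:
SELECT category FROM products GROUP BY category HAVING MIN(price) > (SELECT AVG(price) FROM products)

Result:
(no rows)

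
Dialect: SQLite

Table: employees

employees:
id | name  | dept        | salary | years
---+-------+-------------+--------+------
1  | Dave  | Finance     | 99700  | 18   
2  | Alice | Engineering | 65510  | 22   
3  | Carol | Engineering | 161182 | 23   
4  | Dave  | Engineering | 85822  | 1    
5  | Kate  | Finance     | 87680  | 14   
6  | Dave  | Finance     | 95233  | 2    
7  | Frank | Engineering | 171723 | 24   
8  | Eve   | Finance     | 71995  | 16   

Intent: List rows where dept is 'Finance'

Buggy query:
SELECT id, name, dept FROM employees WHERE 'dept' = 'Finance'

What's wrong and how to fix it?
Bug: Single quotes denote string literals in SQL; the column name is being compared as a constant string

Fix: Reference the column as dept without single quotes

Corrected query:
SELECT id, name, dept FROM employees WHERE dept = 'Finance'

Result:
id | name | dept   
---+------+--------
1  | Dave | Finance
5  | Kate | Finance
6  | Dave | Finance
8  | Eve  | Finance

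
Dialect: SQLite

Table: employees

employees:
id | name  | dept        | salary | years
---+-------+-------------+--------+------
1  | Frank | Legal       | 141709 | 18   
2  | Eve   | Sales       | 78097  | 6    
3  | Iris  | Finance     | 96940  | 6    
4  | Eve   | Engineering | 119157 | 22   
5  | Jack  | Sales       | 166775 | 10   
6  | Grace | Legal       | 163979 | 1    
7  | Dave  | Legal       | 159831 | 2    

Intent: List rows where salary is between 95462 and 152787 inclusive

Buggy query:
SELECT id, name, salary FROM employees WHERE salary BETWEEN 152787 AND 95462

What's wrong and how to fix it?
Bug: BETWEEN expects the lower bound first; with 152787 AND 95462 the range is empty

Fix: Swap the bounds so the smaller value comes first

Corrected query:
SELECT id, name, salary FROM employees WHERE salary BETWEEN 95462 AND 152787

Result:
id | name  | salary
---+-------+-------
1  | Frank | 141709
3  | Iris  | 96940 
4  | Eve   | 119157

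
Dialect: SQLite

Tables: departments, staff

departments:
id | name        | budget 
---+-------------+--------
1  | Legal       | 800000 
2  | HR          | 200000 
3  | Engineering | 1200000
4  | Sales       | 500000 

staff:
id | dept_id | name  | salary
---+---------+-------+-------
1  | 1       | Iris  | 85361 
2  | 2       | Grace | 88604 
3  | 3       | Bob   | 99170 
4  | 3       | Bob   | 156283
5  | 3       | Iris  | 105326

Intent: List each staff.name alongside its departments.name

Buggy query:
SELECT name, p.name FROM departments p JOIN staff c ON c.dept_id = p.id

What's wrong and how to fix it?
Bug: 'name' exists in both joined tables, so the database can't tell which one is meant

Fix: Qualify the column with its table alias (c.name)

Corrected query:
SELECT c.name, p.name FROM departments p JOIN staff c ON c.dept_id = p.id

Result:
name  | name       
------+------------
Iris  | Legal      
Grace | HR         
Bob   | Engineering
Bob   | Engineering
Iris  | Engineering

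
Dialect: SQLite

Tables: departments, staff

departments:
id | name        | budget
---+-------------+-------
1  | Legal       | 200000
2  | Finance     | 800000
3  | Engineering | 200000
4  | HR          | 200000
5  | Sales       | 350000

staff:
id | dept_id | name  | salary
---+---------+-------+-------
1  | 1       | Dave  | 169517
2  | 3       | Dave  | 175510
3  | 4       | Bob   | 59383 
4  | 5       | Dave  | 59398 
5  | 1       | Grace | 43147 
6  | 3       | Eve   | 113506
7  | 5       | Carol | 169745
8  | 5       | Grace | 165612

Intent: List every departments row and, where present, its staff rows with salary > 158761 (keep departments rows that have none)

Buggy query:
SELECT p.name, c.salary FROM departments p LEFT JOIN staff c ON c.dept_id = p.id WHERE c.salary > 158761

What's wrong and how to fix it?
Bug: Filtering c.salary in WHERE discards the NULL rows produced by LEFT JOIN, turning it into an inner join

Fix: Move the right-table condition into the ON clause so unmatched parents are kept

Corrected query:
SELECT p.name, c.salary FROM departments p LEFT JOIN staff c ON c.dept_id = p.id AND c.salary > 158761

Result:
name        | salary
------------+-------
Legal       | 169517
Finance     | NULL  
Engineering | 175510
HR          | NULL  
Sales       | 165612
Sales       | 169745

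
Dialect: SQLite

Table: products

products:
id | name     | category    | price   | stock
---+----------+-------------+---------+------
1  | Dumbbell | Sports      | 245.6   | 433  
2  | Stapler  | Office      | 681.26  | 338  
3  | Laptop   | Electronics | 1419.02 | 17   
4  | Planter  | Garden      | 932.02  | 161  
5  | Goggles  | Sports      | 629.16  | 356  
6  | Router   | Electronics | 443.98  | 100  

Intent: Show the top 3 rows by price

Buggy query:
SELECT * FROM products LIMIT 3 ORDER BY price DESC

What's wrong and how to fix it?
Bug: LIMIT must come after ORDER BY

Fix: Swap the clauses: ORDER BY first, then LIMIT

Corrected query:
SELECT * FROM products ORDER BY price DESC LIMIT 3

Result:
id | name    | category    | price   | stock
---+---------+-------------+---------+------
3  | Laptop  | Electronics | 1419.02 | 17   
4  | Planter | Garden      | 932.02  | 161  
2  | Stapler | Office      | 681.26  | 338  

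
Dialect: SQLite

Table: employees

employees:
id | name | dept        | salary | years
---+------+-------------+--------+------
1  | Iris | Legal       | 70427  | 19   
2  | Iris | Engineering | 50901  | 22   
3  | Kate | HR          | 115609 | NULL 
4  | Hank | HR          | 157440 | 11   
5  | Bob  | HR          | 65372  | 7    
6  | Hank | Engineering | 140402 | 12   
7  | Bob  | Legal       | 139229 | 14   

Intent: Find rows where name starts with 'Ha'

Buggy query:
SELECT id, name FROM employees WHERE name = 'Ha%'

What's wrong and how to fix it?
Bug: '=' compares the literal string including the % character; pattern matching needs LIKE

Fix: Replace '=' with LIKE so 'Ha%' is treated as a pattern

Corrected query:
SELECT id, name FROM employees WHERE name LIKE 'Ha%'

Result:
id | name
---+-----
4  | Hank
6  | Hank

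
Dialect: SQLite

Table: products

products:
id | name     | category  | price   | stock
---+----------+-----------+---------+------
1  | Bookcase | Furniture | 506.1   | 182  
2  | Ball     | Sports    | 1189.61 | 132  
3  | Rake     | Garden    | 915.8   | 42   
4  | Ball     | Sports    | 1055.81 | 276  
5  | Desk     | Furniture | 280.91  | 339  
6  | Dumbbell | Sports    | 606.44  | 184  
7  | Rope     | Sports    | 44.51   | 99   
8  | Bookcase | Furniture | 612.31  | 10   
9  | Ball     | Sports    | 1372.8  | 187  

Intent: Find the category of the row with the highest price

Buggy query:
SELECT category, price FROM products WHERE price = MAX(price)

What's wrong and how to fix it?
Bug: MAX(price) is an aggregate and cannot be used directly in WHERE

Fix: Use a subquery: WHERE price = (SELECT MAX(price) FROM products)

Corrected query:
SELECT category, price FROM products WHERE price = (SELECT MAX(price) FROM products)

Result:
category | price 
---------+-------
Sports   | 1372.8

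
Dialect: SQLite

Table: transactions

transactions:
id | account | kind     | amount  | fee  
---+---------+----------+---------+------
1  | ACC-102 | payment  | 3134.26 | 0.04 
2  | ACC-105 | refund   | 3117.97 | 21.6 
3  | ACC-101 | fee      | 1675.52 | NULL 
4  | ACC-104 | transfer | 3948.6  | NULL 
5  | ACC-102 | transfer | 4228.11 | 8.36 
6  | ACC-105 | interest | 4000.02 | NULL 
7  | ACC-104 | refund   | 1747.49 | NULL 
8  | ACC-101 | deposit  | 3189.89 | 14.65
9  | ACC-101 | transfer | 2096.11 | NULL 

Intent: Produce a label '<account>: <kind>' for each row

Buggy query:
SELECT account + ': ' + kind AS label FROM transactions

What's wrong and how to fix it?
Bug: '+' is numeric addition; on text columns SQLite converts them to 0 instead of concatenating

Fix: Use the || operator for string concatenation

Corrected query:
SELECT account || ': ' || kind AS label FROM transactions

Result:
label            
-----------------
ACC-102: payment 
ACC-105: refund  
ACC-101: fee     
ACC-104: transfer
ACC-102: transfer
ACC-105: interest
ACC-104: refund  
ACC-101: deposit 
ACC-101: transfer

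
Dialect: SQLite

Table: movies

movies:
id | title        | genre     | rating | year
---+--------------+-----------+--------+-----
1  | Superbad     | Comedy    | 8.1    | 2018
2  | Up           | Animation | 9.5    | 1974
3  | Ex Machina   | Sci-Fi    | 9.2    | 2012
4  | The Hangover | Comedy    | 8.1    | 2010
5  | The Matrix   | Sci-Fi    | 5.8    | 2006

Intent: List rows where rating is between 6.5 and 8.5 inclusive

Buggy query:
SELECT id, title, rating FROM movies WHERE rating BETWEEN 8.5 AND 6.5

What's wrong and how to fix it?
Bug: BETWEEN expects the lower bound first; with 8.5 AND 6.5 the range is empty

Fix: Swap the bounds so the smaller value comes first

Corrected query:
SELECT id, title, rating FROM movies WHERE rating BETWEEN 6.5 AND 8.5

Result:
id | title        | rating
---+--------------+-------
1  | Superbad     | 8.1   
4  | The Hangover | 8.1   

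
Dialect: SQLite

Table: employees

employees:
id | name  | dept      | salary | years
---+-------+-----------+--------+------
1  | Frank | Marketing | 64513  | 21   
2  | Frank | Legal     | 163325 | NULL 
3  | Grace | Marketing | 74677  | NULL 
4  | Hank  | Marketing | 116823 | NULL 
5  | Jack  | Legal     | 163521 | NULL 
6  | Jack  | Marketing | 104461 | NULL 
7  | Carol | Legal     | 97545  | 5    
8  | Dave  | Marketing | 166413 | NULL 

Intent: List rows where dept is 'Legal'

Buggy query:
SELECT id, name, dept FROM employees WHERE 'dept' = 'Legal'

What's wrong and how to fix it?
Bug: Single quotes denote string literals in SQL; the column name is being compared as a constant string

Fix: Reference the column as dept without single quotes

Corrected query:
SELECT id, name, dept FROM employees WHERE dept = 'Legal'

Result:
id | name  | dept 
---+-------+------
2  | Frank | Legal
5  | Jack  | Legal
7  | Carol | Legal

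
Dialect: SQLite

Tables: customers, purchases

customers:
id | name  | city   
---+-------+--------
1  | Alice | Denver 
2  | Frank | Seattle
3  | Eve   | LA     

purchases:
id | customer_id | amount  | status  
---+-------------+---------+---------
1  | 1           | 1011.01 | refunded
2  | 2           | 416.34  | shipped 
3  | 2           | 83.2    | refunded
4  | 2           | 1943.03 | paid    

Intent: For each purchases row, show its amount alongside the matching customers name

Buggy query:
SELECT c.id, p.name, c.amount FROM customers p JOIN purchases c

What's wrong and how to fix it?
Bug: JOIN with no ON clause produces a cartesian product; every purchases row pairs with every customers row

Fix: Add ON c.customer_id = p.id to the JOIN

Corrected query:
SELECT c.id, p.name, c.amount FROM customers p JOIN purchases c ON c.customer_id = p.id

Result:
id | name  | amount 
---+-------+--------
1  | Alice | 1011.01
2  | Frank | 416.34 
3  | Frank | 83.2   
4  | Frank | 1943.03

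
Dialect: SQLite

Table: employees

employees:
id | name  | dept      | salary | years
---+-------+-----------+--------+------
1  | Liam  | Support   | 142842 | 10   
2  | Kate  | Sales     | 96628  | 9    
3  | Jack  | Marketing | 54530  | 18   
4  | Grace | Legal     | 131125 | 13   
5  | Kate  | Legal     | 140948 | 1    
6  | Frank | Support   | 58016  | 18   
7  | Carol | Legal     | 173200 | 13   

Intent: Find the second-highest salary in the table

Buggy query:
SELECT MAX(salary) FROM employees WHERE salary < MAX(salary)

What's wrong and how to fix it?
Bug: The inner MAX is an aggregate inside WHERE, which is not allowed

Fix: Put the inner MAX in a scalar subquery

Corrected query:
SELECT MAX(salary) FROM employees WHERE salary < (SELECT MAX(salary) FROM employees)

Result:
MAX(salary)
-----------
142842     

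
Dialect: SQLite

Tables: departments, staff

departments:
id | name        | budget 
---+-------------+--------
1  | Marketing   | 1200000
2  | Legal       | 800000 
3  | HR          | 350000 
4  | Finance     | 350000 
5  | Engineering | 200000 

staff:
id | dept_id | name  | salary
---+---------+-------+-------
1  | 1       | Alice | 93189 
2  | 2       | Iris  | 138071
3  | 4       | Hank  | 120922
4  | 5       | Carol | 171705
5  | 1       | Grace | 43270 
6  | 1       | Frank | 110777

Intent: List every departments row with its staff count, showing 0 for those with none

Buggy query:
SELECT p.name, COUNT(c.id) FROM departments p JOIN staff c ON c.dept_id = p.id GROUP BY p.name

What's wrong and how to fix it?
Bug: INNER JOIN drops departments rows that have no matching staff rows

Fix: Switch to LEFT JOIN to retain unmatched parent rows

Corrected query:
SELECT p.name, COUNT(c.id) FROM departments p LEFT JOIN staff c ON c.dept_id = p.id GROUP BY p.name

Result:
name        | COUNT(c.id)
------------+------------
Engineering | 1          
Finance     | 1          
HR          | 0          
Legal       | 1          
Marketing   | 3          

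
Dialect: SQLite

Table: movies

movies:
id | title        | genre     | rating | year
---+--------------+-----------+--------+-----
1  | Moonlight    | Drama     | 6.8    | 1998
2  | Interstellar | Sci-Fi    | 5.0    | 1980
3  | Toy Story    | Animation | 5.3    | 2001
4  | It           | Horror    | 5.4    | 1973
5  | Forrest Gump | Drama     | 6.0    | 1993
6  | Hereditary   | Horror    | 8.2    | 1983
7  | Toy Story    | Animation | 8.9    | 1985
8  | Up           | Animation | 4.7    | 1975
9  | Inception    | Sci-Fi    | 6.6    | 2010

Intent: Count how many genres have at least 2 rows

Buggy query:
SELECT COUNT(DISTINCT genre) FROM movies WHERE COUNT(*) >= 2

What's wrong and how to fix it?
Bug: WHERE filters individual rows, not groups, so a group-level COUNT is invalid there

Fix: Use a subquery that GROUPs and filters with HAVING, then count its rows

Corrected query:
SELECT COUNT(*) FROM (SELECT genre FROM movies GROUP BY genre HAVING COUNT(*) >= 2)

Result:
COUNT(*)
--------
4       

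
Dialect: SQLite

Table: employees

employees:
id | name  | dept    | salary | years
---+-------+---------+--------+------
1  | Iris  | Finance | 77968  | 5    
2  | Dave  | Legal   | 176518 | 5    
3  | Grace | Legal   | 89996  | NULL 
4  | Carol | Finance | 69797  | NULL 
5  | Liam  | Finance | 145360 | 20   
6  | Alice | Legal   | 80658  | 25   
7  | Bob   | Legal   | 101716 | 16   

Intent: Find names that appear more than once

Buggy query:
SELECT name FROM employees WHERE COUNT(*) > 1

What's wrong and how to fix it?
Bug: WHERE can't reference COUNT(*); aggregates are computed after WHERE

Fix: Group first, then use HAVING for the count condition

Corrected query:
SELECT name FROM employees GROUP BY name HAVING COUNT(*) > 1

Result:
(no rows)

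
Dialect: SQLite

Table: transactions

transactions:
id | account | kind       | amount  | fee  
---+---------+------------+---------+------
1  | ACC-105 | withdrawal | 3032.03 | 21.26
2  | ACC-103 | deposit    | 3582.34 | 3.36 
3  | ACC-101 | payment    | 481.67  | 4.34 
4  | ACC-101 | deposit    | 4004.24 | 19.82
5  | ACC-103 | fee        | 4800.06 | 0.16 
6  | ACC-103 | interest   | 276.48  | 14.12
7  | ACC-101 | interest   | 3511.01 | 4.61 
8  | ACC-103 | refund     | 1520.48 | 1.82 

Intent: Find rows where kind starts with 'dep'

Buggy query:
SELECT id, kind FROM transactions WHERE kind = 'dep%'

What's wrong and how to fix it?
Bug: '=' compares the literal string including the % character; pattern matching needs LIKE

Fix: Use LIKE for wildcard pattern matching

Corrected query:
SELECT id, kind FROM transactions WHERE kind LIKE 'dep%'

Result:
id | kind   
---+--------
2  | deposit
4  | deposit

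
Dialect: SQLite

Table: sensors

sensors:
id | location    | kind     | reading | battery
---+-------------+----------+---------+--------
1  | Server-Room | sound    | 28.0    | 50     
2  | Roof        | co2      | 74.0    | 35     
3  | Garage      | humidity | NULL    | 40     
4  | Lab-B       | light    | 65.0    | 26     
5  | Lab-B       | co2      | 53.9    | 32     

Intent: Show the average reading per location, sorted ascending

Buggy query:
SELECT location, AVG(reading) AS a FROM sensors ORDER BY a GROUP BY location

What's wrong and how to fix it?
Bug: GROUP BY must precede ORDER BY

Fix: Move ORDER BY to the end, after GROUP BY

Corrected query:
SELECT location, AVG(reading) AS a FROM sensors GROUP BY location ORDER BY a

Result:
location    | a    
------------+------
Garage      | NULL 
Server-Room | 28   
Lab-B       | 59.45
Roof        | 74   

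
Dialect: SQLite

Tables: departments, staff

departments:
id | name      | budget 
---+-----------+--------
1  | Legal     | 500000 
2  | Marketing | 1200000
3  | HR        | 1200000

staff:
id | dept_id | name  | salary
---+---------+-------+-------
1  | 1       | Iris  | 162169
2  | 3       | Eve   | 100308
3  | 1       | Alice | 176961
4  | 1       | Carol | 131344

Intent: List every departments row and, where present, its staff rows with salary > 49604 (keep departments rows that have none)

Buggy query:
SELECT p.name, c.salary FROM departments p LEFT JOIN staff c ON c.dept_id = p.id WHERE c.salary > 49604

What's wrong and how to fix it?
Bug: A WHERE condition on the right-hand table after LEFT JOIN drops unmatched parents

Fix: Move the right-table condition into the ON clause so unmatched parents are kept

Corrected query:
SELECT p.name, c.salary FROM departments p LEFT JOIN staff c ON c.dept_id = p.id AND c.salary > 49604

Result:
name      | salary
----------+-------
Legal     | 131344
Legal     | 162169
Legal     | 176961
Marketing | NULL  
HR        | 100308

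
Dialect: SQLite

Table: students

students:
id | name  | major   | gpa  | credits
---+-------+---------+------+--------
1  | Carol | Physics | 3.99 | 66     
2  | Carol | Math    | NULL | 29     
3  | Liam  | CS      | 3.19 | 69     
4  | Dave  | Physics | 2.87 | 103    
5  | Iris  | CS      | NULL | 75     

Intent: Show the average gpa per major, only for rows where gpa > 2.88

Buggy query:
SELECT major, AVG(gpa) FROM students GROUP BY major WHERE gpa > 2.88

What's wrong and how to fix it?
Bug: WHERE cannot follow GROUP BY

Fix: Place WHERE between FROM and GROUP BY

Corrected query:
SELECT major, AVG(gpa) FROM students WHERE gpa > 2.88 GROUP BY major

Result:
major   | AVG(gpa)
--------+---------
CS      | 3.19    
Physics | 3.99    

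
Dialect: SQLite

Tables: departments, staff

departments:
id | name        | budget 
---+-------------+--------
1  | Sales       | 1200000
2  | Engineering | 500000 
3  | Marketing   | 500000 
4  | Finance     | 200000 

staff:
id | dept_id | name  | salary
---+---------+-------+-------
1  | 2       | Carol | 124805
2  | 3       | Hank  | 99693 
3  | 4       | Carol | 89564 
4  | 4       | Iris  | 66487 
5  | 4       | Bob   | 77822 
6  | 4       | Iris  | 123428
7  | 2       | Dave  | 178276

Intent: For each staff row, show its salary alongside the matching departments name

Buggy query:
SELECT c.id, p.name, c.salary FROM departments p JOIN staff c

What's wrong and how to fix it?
Bug: JOIN with no ON clause produces a cartesian product; every staff row pairs with every departments row

Fix: Add ON c.dept_id = p.id to the JOIN

Corrected query:
SELECT c.id, p.name, c.salary FROM departments p JOIN staff c ON c.dept_id = p.id

Result:
id | name        | salary
---+-------------+-------
1  | Engineering | 124805
2  | Marketing   | 99693 
3  | Finance     | 89564 
4  | Finance     | 66487 
5  | Finance     | 77822 
6  | Finance     | 123428
7  | Engineering | 178276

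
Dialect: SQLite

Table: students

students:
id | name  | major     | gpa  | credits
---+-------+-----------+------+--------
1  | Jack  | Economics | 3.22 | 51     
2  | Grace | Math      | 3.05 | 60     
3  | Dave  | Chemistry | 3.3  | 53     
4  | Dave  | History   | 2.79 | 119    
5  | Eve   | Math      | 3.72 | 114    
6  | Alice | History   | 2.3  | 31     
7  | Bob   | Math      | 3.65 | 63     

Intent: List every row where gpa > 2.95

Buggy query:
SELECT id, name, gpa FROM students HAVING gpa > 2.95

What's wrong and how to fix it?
Bug: This is a non-aggregate query (no GROUP BY, no aggregates), so in SQLite the HAVING clause is invalid here; a row-level condition belongs in WHERE

Fix: Use WHERE for row-level filtering

Corrected query:
SELECT id, name, gpa FROM students WHERE gpa > 2.95

Result:
id | name  | gpa 
---+-------+-----
1  | Jack  | 3.22
2  | Grace | 3.05
3  | Dave  | 3.3 
5  | Eve   | 3.72
7  | Bob   | 3.65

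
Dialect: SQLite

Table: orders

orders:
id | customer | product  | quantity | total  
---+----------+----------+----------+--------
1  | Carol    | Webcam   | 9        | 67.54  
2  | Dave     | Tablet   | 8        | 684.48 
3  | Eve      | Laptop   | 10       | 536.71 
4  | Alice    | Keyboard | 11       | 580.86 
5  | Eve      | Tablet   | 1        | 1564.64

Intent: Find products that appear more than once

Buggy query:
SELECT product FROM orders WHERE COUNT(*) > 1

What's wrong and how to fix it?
Bug: WHERE can't reference COUNT(*); aggregates are computed after WHERE

Fix: Group first, then use HAVING for the count condition

Corrected query:
SELECT product FROM orders GROUP BY product HAVING COUNT(*) > 1

Result:
product
-------
Tablet 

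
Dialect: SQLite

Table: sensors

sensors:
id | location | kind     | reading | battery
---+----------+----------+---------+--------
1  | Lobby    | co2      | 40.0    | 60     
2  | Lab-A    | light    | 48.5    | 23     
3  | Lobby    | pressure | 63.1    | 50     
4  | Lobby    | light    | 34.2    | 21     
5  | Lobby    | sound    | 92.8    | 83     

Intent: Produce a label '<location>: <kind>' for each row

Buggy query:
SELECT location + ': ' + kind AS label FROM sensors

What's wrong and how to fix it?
Bug: '+' is numeric addition; on text columns SQLite converts them to 0 instead of concatenating

Fix: Replace + with || to concatenate text

Corrected query:
SELECT location || ': ' || kind AS label FROM sensors

Result:
label          
---------------
Lobby: co2     
Lab-A: light   
Lobby: pressure
Lobby: light   
Lobby: sound   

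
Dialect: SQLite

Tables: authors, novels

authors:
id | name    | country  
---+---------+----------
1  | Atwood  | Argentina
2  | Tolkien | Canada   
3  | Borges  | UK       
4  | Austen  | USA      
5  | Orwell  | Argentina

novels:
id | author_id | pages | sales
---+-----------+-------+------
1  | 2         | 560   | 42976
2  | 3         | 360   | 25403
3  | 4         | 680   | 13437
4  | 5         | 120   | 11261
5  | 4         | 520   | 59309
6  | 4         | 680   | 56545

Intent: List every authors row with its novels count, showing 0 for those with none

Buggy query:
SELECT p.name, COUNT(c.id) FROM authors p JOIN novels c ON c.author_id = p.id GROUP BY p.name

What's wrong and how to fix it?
Bug: INNER JOIN drops authors rows that have no matching novels rows

Fix: Switch to LEFT JOIN to retain unmatched parent rows

Corrected query:
SELECT p.name, COUNT(c.id) FROM authors p LEFT JOIN novels c ON c.author_id = p.id GROUP BY p.name

Result:
name    | COUNT(c.id)
--------+------------
Atwood  | 0          
Austen  | 3          
Borges  | 1          
Orwell  | 1          
Tolkien | 1          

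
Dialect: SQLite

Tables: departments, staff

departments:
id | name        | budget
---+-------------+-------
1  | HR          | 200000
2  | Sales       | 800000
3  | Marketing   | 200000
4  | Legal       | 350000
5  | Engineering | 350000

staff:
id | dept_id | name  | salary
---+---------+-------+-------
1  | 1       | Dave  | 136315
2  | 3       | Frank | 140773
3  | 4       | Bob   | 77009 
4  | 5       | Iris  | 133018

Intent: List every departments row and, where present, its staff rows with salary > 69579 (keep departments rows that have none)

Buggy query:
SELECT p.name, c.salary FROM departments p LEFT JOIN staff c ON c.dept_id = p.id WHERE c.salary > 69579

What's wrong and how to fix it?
Bug: Filtering c.salary in WHERE discards the NULL rows produced by LEFT JOIN, turning it into an inner join

Fix: Put 'c.salary > 69579' in the JOIN's ON clause instead of WHERE

Corrected query:
SELECT p.name, c.salary FROM departments p LEFT JOIN staff c ON c.dept_id = p.id AND c.salary > 69579

Result:
name        | salary
------------+-------
HR          | 136315
Sales       | NULL  
Marketing   | 140773
Legal       | 77009 
Engineering | 133018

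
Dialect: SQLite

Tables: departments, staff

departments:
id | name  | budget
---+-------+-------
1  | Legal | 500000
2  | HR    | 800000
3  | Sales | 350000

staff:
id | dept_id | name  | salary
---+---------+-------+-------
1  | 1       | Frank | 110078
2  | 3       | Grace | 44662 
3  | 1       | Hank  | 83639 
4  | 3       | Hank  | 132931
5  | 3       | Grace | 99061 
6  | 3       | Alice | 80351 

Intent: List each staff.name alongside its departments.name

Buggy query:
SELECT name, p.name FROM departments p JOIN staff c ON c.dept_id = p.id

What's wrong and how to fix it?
Bug: Both tables have a 'name' column; the unqualified reference is ambiguous

Fix: Qualify the column with its table alias (c.name)

Corrected query:
SELECT c.name, p.name FROM departments p JOIN staff c ON c.dept_id = p.id

Result:
name  | name 
------+------
Frank | Legal
Grace | Sales
Hank  | Legal
Hank  | Sales
Grace | Sales
Alice | Sales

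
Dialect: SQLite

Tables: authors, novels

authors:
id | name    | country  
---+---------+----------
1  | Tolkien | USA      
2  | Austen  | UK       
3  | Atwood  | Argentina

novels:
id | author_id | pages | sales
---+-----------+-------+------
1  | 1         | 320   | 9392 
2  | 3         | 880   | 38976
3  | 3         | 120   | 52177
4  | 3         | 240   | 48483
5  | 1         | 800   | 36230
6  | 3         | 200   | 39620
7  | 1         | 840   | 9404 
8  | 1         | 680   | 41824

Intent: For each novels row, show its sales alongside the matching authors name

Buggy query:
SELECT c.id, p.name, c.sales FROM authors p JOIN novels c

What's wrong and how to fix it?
Bug: Missing join condition: each novels row is matched to all authors rows instead of just its own

Fix: Specify the join condition linking the foreign key to the parent id

Corrected query:
SELECT c.id, p.name, c.sales FROM authors p JOIN novels c ON c.author_id = p.id

Result:
id | name    | sales
---+---------+------
1  | Tolkien | 9392 
2  | Atwood  | 38976
3  | Atwood  | 52177
4  | Atwood  | 48483
5  | Tolkien | 36230
6  | Atwood  | 39620
7  | Tolkien | 9404 
8  | Tolkien | 41824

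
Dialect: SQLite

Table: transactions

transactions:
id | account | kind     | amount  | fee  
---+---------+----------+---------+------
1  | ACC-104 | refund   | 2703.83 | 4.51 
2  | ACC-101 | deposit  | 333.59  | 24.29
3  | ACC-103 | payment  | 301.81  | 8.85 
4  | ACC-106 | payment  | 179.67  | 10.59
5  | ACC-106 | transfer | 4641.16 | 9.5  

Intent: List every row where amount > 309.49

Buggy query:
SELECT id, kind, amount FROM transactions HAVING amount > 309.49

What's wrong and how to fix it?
Bug: HAVING filters the output of aggregation, but this query has no GROUP BY and no aggregate functions, so SQLite rejects it (HAVING clause on a non-aggregate query); the condition here is per row

Fix: Replace HAVING with WHERE since the condition applies to individual rows

Corrected query:
SELECT id, kind, amount FROM transactions WHERE amount > 309.49

Result:
id | kind     | amount 
---+----------+--------
1  | refund   | 2703.83
2  | deposit  | 333.59 
5  | transfer | 4641.16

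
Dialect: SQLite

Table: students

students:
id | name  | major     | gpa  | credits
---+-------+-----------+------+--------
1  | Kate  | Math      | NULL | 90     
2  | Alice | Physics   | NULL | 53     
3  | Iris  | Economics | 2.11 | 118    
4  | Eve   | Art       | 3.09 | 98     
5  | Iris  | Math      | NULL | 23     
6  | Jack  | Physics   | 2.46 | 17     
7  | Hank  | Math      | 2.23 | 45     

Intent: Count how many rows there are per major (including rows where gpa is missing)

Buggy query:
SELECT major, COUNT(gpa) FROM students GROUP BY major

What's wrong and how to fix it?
Bug: COUNT(column) counts non-NULL values only; rows with NULL gpa aren't counted

Fix: Use COUNT(*) to count all rows regardless of NULL

Corrected query:
SELECT major, COUNT(*) FROM students GROUP BY major

Result:
major     | COUNT(*)
----------+---------
Art       | 1       
Economics | 1       
Math      | 3       
Physics   | 2       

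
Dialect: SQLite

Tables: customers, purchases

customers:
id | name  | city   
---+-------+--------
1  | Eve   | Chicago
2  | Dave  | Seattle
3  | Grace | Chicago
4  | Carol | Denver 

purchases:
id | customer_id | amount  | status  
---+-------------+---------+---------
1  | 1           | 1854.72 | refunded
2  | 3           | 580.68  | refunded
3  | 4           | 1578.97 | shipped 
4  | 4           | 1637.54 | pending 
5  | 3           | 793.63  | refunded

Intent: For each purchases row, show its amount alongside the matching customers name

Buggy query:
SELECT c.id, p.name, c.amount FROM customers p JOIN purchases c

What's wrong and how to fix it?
Bug: Missing join condition: each purchases row is matched to all customers rows instead of just its own

Fix: Add ON c.customer_id = p.id to the JOIN

Corrected query:
SELECT c.id, p.name, c.amount FROM customers p JOIN purchases c ON c.customer_id = p.id

Result:
id | name  | amount 
---+-------+--------
1  | Eve   | 1854.72
2  | Grace | 580.68 
3  | Carol | 1578.97
4  | Carol | 1637.54
5  | Grace | 793.63 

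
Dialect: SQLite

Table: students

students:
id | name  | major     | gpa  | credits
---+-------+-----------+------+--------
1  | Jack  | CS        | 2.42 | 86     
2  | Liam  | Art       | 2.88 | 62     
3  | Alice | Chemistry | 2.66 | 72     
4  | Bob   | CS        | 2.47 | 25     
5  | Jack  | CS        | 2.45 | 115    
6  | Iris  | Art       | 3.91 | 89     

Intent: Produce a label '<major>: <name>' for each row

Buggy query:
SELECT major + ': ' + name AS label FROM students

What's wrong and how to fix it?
Bug: '+' is numeric addition; on text columns SQLite converts them to 0 instead of concatenating

Fix: Use the || operator for string concatenation

Corrected query:
SELECT major || ': ' || name AS label FROM students

Result:
label           
----------------
CS: Jack        
Art: Liam       
Chemistry: Alice
CS: Bob         
CS: Jack        
Art: Iris       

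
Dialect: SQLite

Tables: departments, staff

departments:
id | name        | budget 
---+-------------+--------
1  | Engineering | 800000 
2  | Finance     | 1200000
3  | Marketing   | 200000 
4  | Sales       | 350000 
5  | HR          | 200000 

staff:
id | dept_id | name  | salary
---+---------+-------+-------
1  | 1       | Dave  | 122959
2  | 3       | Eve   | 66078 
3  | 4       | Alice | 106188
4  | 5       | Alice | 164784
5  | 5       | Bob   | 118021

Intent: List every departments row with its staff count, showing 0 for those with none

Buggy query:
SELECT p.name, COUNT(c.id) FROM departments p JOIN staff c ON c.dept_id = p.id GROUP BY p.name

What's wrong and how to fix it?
Bug: An inner join excludes parents with zero children

Fix: Use LEFT JOIN so parents without children still appear (COUNT(c.id) gives 0)

Corrected query:
SELECT p.name, COUNT(c.id) FROM departments p LEFT JOIN staff c ON c.dept_id = p.id GROUP BY p.name

Result:
name        | COUNT(c.id)
------------+------------
Engineering | 1          
Finance     | 0          
HR          | 2          
Marketing   | 1          
Sales       | 1          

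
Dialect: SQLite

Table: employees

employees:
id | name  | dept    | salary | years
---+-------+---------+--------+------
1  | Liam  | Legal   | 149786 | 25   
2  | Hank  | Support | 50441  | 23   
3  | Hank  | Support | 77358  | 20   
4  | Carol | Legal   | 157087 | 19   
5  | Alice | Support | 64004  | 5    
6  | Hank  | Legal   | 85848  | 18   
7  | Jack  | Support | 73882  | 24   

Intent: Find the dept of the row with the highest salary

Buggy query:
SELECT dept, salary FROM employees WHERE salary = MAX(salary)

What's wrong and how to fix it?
Bug: WHERE is evaluated per row; an aggregate over the whole table isn't defined there

Fix: Use a subquery: WHERE salary = (SELECT MAX(salary) FROM employees)

Corrected query:
SELECT dept, salary FROM employees WHERE salary = (SELECT MAX(salary) FROM employees)

Result:
dept  | salary
------+-------
Legal | 157087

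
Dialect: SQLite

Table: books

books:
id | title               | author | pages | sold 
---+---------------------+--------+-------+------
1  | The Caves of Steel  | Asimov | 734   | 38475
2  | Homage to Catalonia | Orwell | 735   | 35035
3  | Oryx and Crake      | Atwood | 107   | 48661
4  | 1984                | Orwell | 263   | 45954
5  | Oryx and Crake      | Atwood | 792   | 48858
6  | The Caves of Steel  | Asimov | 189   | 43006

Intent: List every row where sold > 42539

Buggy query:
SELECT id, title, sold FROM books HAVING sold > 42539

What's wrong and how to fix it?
Bug: HAVING filters the output of aggregation, but this query has no GROUP BY and no aggregate functions, so SQLite rejects it (HAVING clause on a non-aggregate query); the condition here is per row

Fix: Replace HAVING with WHERE since the condition applies to individual rows

Corrected query:
SELECT id, title, sold FROM books WHERE sold > 42539

Result:
id | title              | sold 
---+--------------------+------
3  | Oryx and Crake     | 48661
4  | 1984               | 45954
5  | Oryx and Crake     | 48858
6  | The Caves of Steel | 43006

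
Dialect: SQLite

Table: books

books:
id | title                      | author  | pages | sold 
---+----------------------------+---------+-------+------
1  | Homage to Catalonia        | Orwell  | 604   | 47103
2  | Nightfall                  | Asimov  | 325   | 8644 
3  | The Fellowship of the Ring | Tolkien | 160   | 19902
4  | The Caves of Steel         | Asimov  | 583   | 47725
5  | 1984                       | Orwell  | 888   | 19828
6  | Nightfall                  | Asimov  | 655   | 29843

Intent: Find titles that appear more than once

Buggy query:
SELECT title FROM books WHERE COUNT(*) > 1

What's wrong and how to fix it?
Bug: WHERE can't reference COUNT(*); aggregates are computed after WHERE

Fix: GROUP BY title, then filter groups with HAVING COUNT(*) > 1

Corrected query:
SELECT title FROM books GROUP BY title HAVING COUNT(*) > 1

Result:
title    
---------
Nightfall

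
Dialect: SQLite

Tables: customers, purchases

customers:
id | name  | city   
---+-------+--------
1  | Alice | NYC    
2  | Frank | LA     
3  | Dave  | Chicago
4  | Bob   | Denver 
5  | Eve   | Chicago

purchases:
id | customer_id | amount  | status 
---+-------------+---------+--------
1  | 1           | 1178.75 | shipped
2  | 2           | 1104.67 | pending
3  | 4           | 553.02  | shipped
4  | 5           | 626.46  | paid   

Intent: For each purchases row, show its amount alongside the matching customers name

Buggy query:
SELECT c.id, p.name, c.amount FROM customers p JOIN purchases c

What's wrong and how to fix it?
Bug: Missing join condition: each purchases row is matched to all customers rows instead of just its own

Fix: Add ON c.customer_id = p.id to the JOIN

Corrected query:
SELECT c.id, p.name, c.amount FROM customers p JOIN purchases c ON c.customer_id = p.id

Result:
id | name  | amount 
---+-------+--------
1  | Alice | 1178.75
2  | Frank | 1104.67
3  | Bob   | 553.02 
4  | Eve   | 626.46 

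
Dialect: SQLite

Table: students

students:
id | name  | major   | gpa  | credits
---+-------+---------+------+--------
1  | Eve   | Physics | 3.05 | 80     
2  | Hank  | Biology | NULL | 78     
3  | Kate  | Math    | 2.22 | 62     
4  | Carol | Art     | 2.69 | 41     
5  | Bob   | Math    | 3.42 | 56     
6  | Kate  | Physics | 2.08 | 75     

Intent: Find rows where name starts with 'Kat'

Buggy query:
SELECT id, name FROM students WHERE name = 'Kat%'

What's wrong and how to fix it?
Bug: Wildcards only work with LIKE; '=' treats '%' as a literal character

Fix: Replace '=' with LIKE so 'Kat%' is treated as a pattern

Corrected query:
SELECT id, name FROM students WHERE name LIKE 'Kat%'

Result:
id | name
---+-----
3  | Kate
6  | Kate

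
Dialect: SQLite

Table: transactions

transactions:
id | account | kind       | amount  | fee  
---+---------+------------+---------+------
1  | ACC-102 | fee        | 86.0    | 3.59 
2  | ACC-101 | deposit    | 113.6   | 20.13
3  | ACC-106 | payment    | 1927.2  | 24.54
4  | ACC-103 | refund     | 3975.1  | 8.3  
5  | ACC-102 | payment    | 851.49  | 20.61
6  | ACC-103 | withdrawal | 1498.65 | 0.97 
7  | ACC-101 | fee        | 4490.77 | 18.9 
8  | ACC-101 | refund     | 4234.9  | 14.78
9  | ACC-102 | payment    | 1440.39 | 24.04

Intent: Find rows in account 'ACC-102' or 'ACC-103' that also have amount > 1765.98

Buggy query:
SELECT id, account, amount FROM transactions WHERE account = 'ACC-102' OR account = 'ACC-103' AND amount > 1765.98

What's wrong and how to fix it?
Bug: Without parentheses, AND is evaluated before OR, so the amount filter only applies to the 'ACC-103' branch

Fix: Add parentheses around the OR so the AND applies to both alternatives

Corrected query:
SELECT id, account, amount FROM transactions WHERE (account = 'ACC-102' OR account = 'ACC-103') AND amount > 1765.98

Result:
id | account | amount
---+---------+-------
4  | ACC-103 | 3975.1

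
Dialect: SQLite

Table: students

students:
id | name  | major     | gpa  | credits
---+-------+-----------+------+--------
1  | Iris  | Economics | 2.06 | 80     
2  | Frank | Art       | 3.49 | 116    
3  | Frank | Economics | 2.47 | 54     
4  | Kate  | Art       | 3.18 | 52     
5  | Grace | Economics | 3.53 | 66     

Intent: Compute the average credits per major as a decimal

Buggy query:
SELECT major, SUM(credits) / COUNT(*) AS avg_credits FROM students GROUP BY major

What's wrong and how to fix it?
Bug: SUM(credits) and COUNT(*) are both integers; the division truncates the fractional part

Fix: Cast one side to REAL so the division keeps the fractional part

Corrected query:
SELECT major, SUM(credits) * 1.0 / COUNT(*) AS avg_credits FROM students GROUP BY major

Result:
major     | avg_credits
----------+------------
Art       | 84         
Economics | 66.666667  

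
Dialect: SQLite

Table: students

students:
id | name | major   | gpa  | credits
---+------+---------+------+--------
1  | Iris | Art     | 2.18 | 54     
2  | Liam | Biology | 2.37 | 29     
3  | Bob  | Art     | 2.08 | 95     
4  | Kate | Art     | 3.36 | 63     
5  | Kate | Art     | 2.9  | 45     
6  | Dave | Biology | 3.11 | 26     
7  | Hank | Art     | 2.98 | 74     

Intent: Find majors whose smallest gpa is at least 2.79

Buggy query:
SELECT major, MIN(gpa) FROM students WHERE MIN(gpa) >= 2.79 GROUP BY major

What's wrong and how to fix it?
Bug: MIN() in WHERE is a misuse of aggregate

Fix: Use HAVING for the per-group MIN condition

Corrected query:
SELECT major, MIN(gpa) FROM students GROUP BY major HAVING MIN(gpa) >= 2.79

Result:
(no rows)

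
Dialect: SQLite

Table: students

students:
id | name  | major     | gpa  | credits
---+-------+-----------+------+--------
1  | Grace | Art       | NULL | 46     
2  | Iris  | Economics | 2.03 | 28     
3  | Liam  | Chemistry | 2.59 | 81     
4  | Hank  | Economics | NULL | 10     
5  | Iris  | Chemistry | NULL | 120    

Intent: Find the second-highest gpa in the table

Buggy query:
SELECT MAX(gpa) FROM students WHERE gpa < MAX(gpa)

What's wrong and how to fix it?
Bug: The inner MAX is an aggregate inside WHERE, which is not allowed

Fix: Put the inner MAX in a scalar subquery

Corrected query:
SELECT MAX(gpa) FROM students WHERE gpa < (SELECT MAX(gpa) FROM students)

Result:
MAX(gpa)
--------
2.03    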